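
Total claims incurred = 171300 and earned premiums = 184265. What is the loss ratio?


Loss ratio = claims / premiums
= 171300 / 184265
= 0.9296


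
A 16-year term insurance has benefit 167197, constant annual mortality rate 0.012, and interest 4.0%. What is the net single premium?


NSP = benefit * sum_{k=0}^{n-1} k_p_x * q * v^(k+1)
With constant q=0.012, v=0.961538
Sum = 0.129202
NSP = 167197 * 0.129202
= 21602.1095


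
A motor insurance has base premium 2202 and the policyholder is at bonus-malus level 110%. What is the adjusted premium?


adjusted = base * BM_level / 100
= 2202 * 110 / 100
= 2202 * 1.1
= 2422.2


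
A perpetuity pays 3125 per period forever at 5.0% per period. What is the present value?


PV = PMT / i
= 3125 / 0.05
= 62500.0


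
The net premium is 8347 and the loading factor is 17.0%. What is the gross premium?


Gross = net * (1 + loading)
= 8347 * (1 + 0.17)
= 8347 * 1.17
= 9765.99


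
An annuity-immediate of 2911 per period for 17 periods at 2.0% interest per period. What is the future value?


FV = PMT * ((1+i)^n - 1) / i
= 2911 * ((1.02)^17 - 1) / 0.02
= 2911 * (1.400241 - 1) / 0.02
= 58255.1386


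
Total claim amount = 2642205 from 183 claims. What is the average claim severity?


severity = total / number
= 2642205 / 183
= 14438.2787


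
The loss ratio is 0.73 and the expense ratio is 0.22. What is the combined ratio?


Combined ratio = loss ratio + expense ratio
= 0.73 + 0.22
= 0.95


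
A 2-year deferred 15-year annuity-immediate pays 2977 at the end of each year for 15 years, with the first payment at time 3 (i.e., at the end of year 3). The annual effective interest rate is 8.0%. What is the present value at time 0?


PV at time 2 of the 15-year annuity-immediate:
a_n = 2977 * (1-(1+0.08)^(-15))/0.08 = 25481.5681
Discount back 2 years to time 0:
PV = 25481.5681 * (1+0.08)^(-2)
= 25481.5681 * 0.857339
= 21846.3375


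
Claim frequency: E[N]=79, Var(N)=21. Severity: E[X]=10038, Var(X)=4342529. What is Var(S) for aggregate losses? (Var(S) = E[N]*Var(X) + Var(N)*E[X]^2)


Var(S) = E[N]*Var(X) + Var(N)*E[X]^2
= 79*4342529 + 21*10038^2
= 343059791 + 2115990324
= 2.4591e+09


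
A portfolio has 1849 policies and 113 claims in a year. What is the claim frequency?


frequency = claims / policies
= 113 / 1849
= 0.0611


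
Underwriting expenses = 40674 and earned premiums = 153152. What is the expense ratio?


Expense ratio = expenses / premiums
= 40674 / 153152
= 0.2656


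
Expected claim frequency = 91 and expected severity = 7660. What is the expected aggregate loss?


E[S] = E[N] * E[X]
= 91 * 7660
= 697060


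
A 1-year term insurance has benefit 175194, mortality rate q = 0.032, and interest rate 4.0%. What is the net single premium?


NSP = benefit * q * v
v = 1/(1+i) = 0.961538
NSP = 175194 * 0.032 * 0.961538
= 5390.5846


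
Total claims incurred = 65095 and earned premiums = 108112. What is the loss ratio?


Loss ratio = claims / premiums
= 65095 / 108112
= 0.6021


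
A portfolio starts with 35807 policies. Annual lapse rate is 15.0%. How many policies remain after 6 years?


remaining = initial * (1 - lapse)^years
= 35807 * (1 - 0.15)^6
= 35807 * 0.37715
= 13504.5927


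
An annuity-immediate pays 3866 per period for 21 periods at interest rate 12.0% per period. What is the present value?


PV = PMT * (1 - (1+i)^(-n)) / i
= 3866 * (1 - (1+0.12)^(-21)) / 0.12
= 3866 * (1 - 0.09256) / 0.12
= 3866 * 7.562003
= 29234.7045


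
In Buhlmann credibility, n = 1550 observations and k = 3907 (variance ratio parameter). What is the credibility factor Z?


Z = n / (n + k)
= 1550 / (1550 + 3907)
= 1550 / 5457
= 0.284


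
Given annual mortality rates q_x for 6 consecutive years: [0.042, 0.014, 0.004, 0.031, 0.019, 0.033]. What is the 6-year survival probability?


p_k = 1 - q_k for each year
Survival = product of (1 - q_k)
= 0.958 * 0.986 * 0.996 * 0.969 * 0.981 * 0.967
= 0.8648


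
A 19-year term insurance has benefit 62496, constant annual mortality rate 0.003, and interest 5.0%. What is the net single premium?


NSP = benefit * sum_{k=0}^{n-1} k_p_x * q * v^(k+1)
With constant q=0.003, v=0.952381
Sum = 0.035447
NSP = 62496 * 0.035447
= 2215.2736


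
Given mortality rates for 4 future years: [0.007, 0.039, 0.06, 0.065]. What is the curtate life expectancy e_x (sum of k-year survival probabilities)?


e_x = sum_{k=1}^{n} k_p_x
k_p_x values:
  1_p_x = 0.993
  2_p_x = 0.954273
  3_p_x = 0.897017
  4_p_x = 0.838711
e_x = 3.683


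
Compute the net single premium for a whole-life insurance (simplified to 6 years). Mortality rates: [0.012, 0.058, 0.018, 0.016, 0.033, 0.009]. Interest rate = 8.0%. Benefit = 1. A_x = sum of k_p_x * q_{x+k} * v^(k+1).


v = 0.925926
Year 0: k_p_x=1.0, q=0.012, term=0.011111
Year 1: k_p_x=0.988, q=0.058, term=0.049129
Year 2: k_p_x=0.930696, q=0.018, term=0.013299
Year 3: k_p_x=0.913943, q=0.016, term=0.010748
Year 4: k_p_x=0.89932, q=0.033, term=0.020198
Year 5: k_p_x=0.869643, q=0.009, term=0.004932
A_x = 0.1094


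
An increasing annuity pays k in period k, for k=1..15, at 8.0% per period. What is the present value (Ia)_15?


(Ia)_n = sum_{k=1}^{n} k * v^k, v = 1/(1+i)
v = 0.925926
Sum computed term by term:
(Ia)_15 = 56.4451


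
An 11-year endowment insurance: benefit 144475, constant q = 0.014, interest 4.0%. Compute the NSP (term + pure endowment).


Term component = 16620.8671
Pure endowment = 11_p_x * v^11 * benefit = 0.85634 * 0.649581 * 144475 = 80365.9412
NSP = 96986.8083


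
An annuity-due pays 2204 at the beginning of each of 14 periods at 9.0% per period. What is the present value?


PV_due = PMT * (1-(1+i)^(-n))/i * (1+i)
PV_immediate = 17160.6755
PV_due = 17160.6755 * 1.09
= 18705.1362


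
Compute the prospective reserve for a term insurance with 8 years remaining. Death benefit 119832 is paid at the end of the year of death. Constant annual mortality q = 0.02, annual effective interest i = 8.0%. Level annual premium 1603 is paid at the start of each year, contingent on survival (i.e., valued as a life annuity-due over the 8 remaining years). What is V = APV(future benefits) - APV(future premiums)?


v = 1/(1+i) = 0.925926
APV(future benefits) per unit = sum_{k=0}^{7} k_p_x * q * v^(k+1) = 0.108072
APV(future benefits) = 119832 * 0.108072 = 12950.465
Life annuity-due factor ä_{x:8} = sum_{k=0}^{7} k_p_x * v^k = 5.835879
APV(future premiums) = 1603 * 5.835879 = 9354.9148
V = 12950.465 - 9354.9148
= 3595.5502


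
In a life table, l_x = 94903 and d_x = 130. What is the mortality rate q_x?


q_x = d_x / l_x
= 130 / 94903
= 0.0014


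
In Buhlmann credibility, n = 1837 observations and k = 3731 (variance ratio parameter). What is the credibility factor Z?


Z = n / (n + k)
= 1837 / (1837 + 3731)
= 1837 / 5568
= 0.3299


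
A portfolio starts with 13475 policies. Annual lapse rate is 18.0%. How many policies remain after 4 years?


remaining = initial * (1 - lapse)^years
= 13475 * (1 - 0.18)^4
= 13475 * 0.452122
= 6092.3407


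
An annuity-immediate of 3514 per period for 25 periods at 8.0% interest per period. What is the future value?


FV = PMT * ((1+i)^n - 1) / i
= 3514 * ((1.08)^25 - 1) / 0.08
= 3514 * (6.848475 - 1) / 0.08
= 256894.273


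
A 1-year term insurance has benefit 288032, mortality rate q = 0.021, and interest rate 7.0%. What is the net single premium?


NSP = benefit * q * v
v = 1/(1+i) = 0.934579
NSP = 288032 * 0.021 * 0.934579
= 5652.9645


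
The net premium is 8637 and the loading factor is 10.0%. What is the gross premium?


Gross = net * (1 + loading)
= 8637 * (1 + 0.1)
= 8637 * 1.1
= 9500.7


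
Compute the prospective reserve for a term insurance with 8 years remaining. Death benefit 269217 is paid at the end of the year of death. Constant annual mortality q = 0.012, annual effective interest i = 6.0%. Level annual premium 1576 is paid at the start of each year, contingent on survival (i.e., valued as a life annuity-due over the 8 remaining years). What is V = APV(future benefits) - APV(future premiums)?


v = 1/(1+i) = 0.943396
APV(future benefits) per unit = sum_{k=0}^{7} k_p_x * q * v^(k+1) = 0.071725
APV(future benefits) = 269217 * 0.071725 = 19309.558
Life annuity-due factor ä_{x:8} = sum_{k=0}^{7} k_p_x * v^k = 6.335698
APV(future premiums) = 1576 * 6.335698 = 9985.0601
V = 19309.558 - 9985.0601
= 9324.4978


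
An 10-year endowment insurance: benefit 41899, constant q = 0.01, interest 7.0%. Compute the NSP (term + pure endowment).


Term component = 2829.5338
Pure endowment = 10_p_x * v^10 * benefit = 0.904382 * 0.508349 * 41899 = 19262.7295
NSP = 22092.2633


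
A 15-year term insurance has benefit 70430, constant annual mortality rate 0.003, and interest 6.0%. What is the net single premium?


NSP = benefit * sum_{k=0}^{n-1} k_p_x * q * v^(k+1)
With constant q=0.003, v=0.943396
Sum = 0.028625
NSP = 70430 * 0.028625
= 2016.0508


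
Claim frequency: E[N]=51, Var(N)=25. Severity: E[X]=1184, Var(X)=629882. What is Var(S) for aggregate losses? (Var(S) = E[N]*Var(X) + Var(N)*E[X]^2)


Var(S) = E[N]*Var(X) + Var(N)*E[X]^2
= 51*629882 + 25*1184^2
= 32123982 + 35046400
= 6.7170e+07


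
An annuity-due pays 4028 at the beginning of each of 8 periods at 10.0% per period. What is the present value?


PV_due = PMT * (1-(1+i)^(-n))/i * (1+i)
PV_immediate = 21489.0827
PV_due = 21489.0827 * 1.1
= 23637.991


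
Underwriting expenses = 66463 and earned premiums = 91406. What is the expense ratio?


Expense ratio = expenses / premiums
= 66463 / 91406
= 0.7271


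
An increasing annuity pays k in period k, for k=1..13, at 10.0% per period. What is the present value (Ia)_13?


(Ia)_n = sum_{k=1}^{n} k * v^k, v = 1/(1+i)
v = 0.909091
Sum computed term by term:
(Ia)_13 = 40.4805


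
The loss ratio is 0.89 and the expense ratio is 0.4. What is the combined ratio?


Combined ratio = loss ratio + expense ratio
= 0.89 + 0.4
= 1.29


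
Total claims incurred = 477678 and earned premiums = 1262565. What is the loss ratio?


Loss ratio = claims / premiums
= 477678 / 1262565
= 0.3783


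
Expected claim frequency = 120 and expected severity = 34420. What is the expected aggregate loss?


E[S] = E[N] * E[X]
= 120 * 34420
= 4.1304e+06


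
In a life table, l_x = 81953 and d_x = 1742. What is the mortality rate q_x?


q_x = d_x / l_x
= 1742 / 81953
= 0.0213


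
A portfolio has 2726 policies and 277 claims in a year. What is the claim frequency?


frequency = claims / policies
= 277 / 2726
= 0.1016


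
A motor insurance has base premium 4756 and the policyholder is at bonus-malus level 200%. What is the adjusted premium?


adjusted = base * BM_level / 100
= 4756 * 200 / 100
= 4756 * 2.0
= 9512.0


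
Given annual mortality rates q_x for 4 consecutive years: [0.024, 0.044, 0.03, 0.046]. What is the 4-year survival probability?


p_k = 1 - q_k for each year
Survival = product of (1 - q_k)
= 0.976 * 0.956 * 0.97 * 0.954
= 0.8634


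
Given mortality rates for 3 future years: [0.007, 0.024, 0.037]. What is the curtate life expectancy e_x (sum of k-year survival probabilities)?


e_x = sum_{k=1}^{n} k_p_x
k_p_x values:
  1_p_x = 0.993
  2_p_x = 0.969168
  3_p_x = 0.933309
e_x = 2.8955


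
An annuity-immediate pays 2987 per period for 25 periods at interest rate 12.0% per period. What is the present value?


PV = PMT * (1 - (1+i)^(-n)) / i
= 2987 * (1 - (1+0.12)^(-25)) / 0.12
= 2987 * (1 - 0.058823) / 0.12
= 2987 * 7.843139
= 23427.4565


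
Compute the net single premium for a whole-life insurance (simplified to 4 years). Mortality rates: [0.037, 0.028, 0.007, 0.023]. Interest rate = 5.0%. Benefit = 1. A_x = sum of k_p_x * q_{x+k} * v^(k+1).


v = 0.952381
Year 0: k_p_x=1.0, q=0.037, term=0.035238
Year 1: k_p_x=0.963, q=0.028, term=0.024457
Year 2: k_p_x=0.936036, q=0.007, term=0.00566
Year 3: k_p_x=0.929484, q=0.023, term=0.017588
A_x = 0.0829


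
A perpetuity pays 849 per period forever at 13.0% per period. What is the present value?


PV = PMT / i
= 849 / 0.13
= 6530.7692


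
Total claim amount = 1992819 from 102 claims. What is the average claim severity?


severity = total / number
= 1992819 / 102
= 19537.4412


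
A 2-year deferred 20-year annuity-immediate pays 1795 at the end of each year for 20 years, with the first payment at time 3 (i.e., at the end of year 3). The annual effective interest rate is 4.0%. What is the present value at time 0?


PV at time 2 of the 20-year annuity-immediate:
a_n = 1795 * (1-(1+0.04)^(-20))/0.04 = 24394.6358
Discount back 2 years to time 0:
PV = 24394.6358 * (1+0.04)^(-2)
= 24394.6358 * 0.924556
= 22554.2121


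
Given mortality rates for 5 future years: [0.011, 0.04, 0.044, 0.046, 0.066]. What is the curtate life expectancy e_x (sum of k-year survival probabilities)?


e_x = sum_{k=1}^{n} k_p_x
k_p_x values:
  1_p_x = 0.989
  2_p_x = 0.94944
  3_p_x = 0.907665
  4_p_x = 0.865912
  5_p_x = 0.808762
e_x = 4.5208


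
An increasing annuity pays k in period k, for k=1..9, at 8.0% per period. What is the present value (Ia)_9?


(Ia)_n = sum_{k=1}^{n} k * v^k, v = 1/(1+i)
v = 0.925926
Sum computed term by term:
(Ia)_9 = 28.055


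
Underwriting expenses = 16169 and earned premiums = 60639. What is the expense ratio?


Expense ratio = expenses / premiums
= 16169 / 60639
= 0.2666


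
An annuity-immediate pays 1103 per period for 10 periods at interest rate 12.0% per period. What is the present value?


PV = PMT * (1 - (1+i)^(-n)) / i
= 1103 * (1 - (1+0.12)^(-10)) / 0.12
= 1103 * (1 - 0.321973) / 0.12
= 1103 * 5.650223
= 6232.196


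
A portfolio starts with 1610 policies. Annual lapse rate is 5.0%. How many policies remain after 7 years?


remaining = initial * (1 - lapse)^years
= 1610 * (1 - 0.05)^7
= 1610 * 0.698337
= 1124.323


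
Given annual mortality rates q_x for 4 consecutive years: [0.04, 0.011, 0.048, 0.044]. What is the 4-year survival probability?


p_k = 1 - q_k for each year
Survival = product of (1 - q_k)
= 0.96 * 0.989 * 0.952 * 0.956
= 0.8641


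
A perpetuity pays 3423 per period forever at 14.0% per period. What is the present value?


PV = PMT / i
= 3423 / 0.14
= 24450.0


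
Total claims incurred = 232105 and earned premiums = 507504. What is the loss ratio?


Loss ratio = claims / premiums
= 232105 / 507504
= 0.4573


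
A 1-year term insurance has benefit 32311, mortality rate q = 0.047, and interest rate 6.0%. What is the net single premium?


NSP = benefit * q * v
v = 1/(1+i) = 0.943396
NSP = 32311 * 0.047 * 0.943396
= 1432.6575


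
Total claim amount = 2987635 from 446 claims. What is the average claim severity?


severity = total / number
= 2987635 / 446
= 6698.7332


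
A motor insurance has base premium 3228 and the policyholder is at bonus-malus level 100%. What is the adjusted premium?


adjusted = base * BM_level / 100
= 3228 * 100 / 100
= 3228 * 1.0
= 3228.0


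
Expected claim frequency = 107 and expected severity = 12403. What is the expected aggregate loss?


E[S] = E[N] * E[X]
= 107 * 12403
= 1.3271e+06


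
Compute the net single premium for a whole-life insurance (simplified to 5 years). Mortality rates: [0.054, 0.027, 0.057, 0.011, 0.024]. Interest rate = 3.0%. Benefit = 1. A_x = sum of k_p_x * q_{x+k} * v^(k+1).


v = 0.970874
Year 0: k_p_x=1.0, q=0.054, term=0.052427
Year 1: k_p_x=0.946, q=0.027, term=0.024076
Year 2: k_p_x=0.920458, q=0.057, term=0.048014
Year 3: k_p_x=0.867992, q=0.011, term=0.008483
Year 4: k_p_x=0.858444, q=0.024, term=0.017772
A_x = 0.1508


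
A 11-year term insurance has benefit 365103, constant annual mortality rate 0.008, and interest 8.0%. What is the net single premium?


NSP = benefit * sum_{k=0}^{n-1} k_p_x * q * v^(k+1)
With constant q=0.008, v=0.925926
Sum = 0.055217
NSP = 365103 * 0.055217
= 20159.8201


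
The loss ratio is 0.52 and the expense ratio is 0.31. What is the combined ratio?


Combined ratio = loss ratio + expense ratio
= 0.52 + 0.31
= 0.83


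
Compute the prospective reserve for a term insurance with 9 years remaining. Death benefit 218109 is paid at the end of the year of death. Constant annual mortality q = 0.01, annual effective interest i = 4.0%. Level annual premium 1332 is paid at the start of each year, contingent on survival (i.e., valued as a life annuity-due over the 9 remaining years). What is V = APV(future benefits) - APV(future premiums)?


v = 1/(1+i) = 0.961538
APV(future benefits) per unit = sum_{k=0}^{8} k_p_x * q * v^(k+1) = 0.071635
APV(future benefits) = 218109 * 0.071635 = 15624.2338
Life annuity-due factor ä_{x:9} = sum_{k=0}^{8} k_p_x * v^k = 7.450038
APV(future premiums) = 1332 * 7.450038 = 9923.4505
V = 15624.2338 - 9923.4505
= 5700.7833


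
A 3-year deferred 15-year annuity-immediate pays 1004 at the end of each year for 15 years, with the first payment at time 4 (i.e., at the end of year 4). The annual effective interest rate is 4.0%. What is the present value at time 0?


PV at time 3 of the 15-year annuity-immediate:
a_n = 1004 * (1-(1+0.04)^(-15))/0.04 = 11162.861
Discount back 3 years to time 0:
PV = 11162.861 * (1+0.04)^(-3)
= 11162.861 * 0.888996
= 9923.7428


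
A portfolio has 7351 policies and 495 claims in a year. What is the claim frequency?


frequency = claims / policies
= 495 / 7351
= 0.0673


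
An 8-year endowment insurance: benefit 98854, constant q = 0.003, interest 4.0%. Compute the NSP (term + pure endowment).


Term component = 1977.057
Pure endowment = 8_p_x * v^8 * benefit = 0.97625 * 0.73069 * 98854 = 70516.1835
NSP = 72493.2405


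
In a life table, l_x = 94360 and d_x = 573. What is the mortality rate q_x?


q_x = d_x / l_x
= 573 / 94360
= 0.0061


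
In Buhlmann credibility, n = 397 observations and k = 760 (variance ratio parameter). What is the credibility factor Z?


Z = n / (n + k)
= 397 / (397 + 760)
= 397 / 1157
= 0.3431


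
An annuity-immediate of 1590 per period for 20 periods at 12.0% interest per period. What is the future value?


FV = PMT * ((1+i)^n - 1) / i
= 1590 * ((1.12)^20 - 1) / 0.12
= 1590 * (9.646293 - 1) / 0.12
= 114563.3835


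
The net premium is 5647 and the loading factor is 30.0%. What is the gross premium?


Gross = net * (1 + loading)
= 5647 * (1 + 0.3)
= 5647 * 1.3
= 7341.1


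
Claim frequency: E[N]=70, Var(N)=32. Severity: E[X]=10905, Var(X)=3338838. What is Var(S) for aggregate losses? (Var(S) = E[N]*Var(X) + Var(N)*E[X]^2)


Var(S) = E[N]*Var(X) + Var(N)*E[X]^2
= 70*3338838 + 32*10905^2
= 233718660 + 3805408800
= 4.0391e+09


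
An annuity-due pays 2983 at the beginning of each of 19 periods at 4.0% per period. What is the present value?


PV_due = PMT * (1-(1+i)^(-n))/i * (1+i)
PV_immediate = 39178.5412
PV_due = 39178.5412 * 1.04
= 40745.6829


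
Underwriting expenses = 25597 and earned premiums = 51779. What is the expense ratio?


Expense ratio = expenses / premiums
= 25597 / 51779
= 0.4944


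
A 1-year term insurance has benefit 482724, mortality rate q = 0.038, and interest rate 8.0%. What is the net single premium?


NSP = benefit * q * v
v = 1/(1+i) = 0.925926
NSP = 482724 * 0.038 * 0.925926
= 16984.7333


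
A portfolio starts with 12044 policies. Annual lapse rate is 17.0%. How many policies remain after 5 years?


remaining = initial * (1 - lapse)^years
= 12044 * (1 - 0.17)^5
= 12044 * 0.393904
= 4744.1806


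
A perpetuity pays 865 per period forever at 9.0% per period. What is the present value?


PV = PMT / i
= 865 / 0.09
= 9611.1111


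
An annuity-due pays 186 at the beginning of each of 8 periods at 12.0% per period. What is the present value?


PV_due = PMT * (1-(1+i)^(-n))/i * (1+i)
PV_immediate = 923.981
PV_due = 923.981 * 1.12
= 1034.8587


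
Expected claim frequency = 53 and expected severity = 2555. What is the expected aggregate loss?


E[S] = E[N] * E[X]
= 53 * 2555
= 135415


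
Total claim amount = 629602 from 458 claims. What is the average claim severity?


severity = total / number
= 629602 / 458
= 1374.6769


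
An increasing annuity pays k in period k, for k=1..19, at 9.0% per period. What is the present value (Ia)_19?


(Ia)_n = sum_{k=1}^{n} k * v^k, v = 1/(1+i)
v = 0.917431
Sum computed term by term:
(Ia)_19 = 67.3369


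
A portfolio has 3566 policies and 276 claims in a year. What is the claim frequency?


frequency = claims / policies
= 276 / 3566
= 0.0774


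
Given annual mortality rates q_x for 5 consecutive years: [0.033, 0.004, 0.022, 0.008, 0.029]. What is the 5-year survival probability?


p_k = 1 - q_k for each year
Survival = product of (1 - q_k)
= 0.967 * 0.996 * 0.978 * 0.992 * 0.971
= 0.9073


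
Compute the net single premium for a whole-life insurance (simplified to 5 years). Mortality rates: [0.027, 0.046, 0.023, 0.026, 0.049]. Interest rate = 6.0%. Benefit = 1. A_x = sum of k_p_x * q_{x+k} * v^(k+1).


v = 0.943396
Year 0: k_p_x=1.0, q=0.027, term=0.025472
Year 1: k_p_x=0.973, q=0.046, term=0.039834
Year 2: k_p_x=0.928242, q=0.023, term=0.017926
Year 3: k_p_x=0.906892, q=0.026, term=0.018677
Year 4: k_p_x=0.883313, q=0.049, term=0.032343
A_x = 0.1343


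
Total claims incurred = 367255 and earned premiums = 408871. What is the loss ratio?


Loss ratio = claims / premiums
= 367255 / 408871
= 0.8982


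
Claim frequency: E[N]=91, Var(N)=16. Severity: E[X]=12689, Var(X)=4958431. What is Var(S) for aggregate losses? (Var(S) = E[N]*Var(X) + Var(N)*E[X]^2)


Var(S) = E[N]*Var(X) + Var(N)*E[X]^2
= 91*4958431 + 16*12689^2
= 451217221 + 2576171536
= 3.0274e+09


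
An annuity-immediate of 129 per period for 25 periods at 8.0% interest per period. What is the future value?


FV = PMT * ((1+i)^n - 1) / i
= 129 * ((1.08)^25 - 1) / 0.08
= 129 * (6.848475 - 1) / 0.08
= 9430.6663


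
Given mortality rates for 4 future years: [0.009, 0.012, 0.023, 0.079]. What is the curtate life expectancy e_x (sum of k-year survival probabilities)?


e_x = sum_{k=1}^{n} k_p_x
k_p_x values:
  1_p_x = 0.991
  2_p_x = 0.979108
  3_p_x = 0.956589
  4_p_x = 0.881018
e_x = 3.8077


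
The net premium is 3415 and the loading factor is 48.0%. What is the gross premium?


Gross = net * (1 + loading)
= 3415 * (1 + 0.48)
= 3415 * 1.48
= 5054.2


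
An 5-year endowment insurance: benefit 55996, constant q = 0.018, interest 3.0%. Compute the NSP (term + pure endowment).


Term component = 4457.5828
Pure endowment = 5_p_x * v^5 * benefit = 0.913182 * 0.862609 * 55996 = 44109.1126
NSP = 48566.6954


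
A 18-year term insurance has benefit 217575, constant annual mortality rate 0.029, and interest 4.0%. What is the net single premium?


NSP = benefit * sum_{k=0}^{n-1} k_p_x * q * v^(k+1)
With constant q=0.029, v=0.961538
Sum = 0.298139
NSP = 217575 * 0.298139
= 64867.6892


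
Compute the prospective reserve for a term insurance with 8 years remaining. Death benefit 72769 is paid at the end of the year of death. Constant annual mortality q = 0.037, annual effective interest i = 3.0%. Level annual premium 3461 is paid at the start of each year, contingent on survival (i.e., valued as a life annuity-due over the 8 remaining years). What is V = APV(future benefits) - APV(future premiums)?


v = 1/(1+i) = 0.970874
APV(future benefits) per unit = sum_{k=0}^{7} k_p_x * q * v^(k+1) = 0.229806
APV(future benefits) = 72769 * 0.229806 = 16722.7421
Life annuity-due factor ä_{x:8} = sum_{k=0}^{7} k_p_x * v^k = 6.397298
APV(future premiums) = 3461 * 6.397298 = 22141.0486
V = 16722.7421 - 22141.0486
= -5418.3065


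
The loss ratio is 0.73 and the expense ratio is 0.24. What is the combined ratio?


Combined ratio = loss ratio + expense ratio
= 0.73 + 0.24
= 0.97


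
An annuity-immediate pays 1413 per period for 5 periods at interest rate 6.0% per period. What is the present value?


PV = PMT * (1 - (1+i)^(-n)) / i
= 1413 * (1 - (1+0.06)^(-5)) / 0.06
= 1413 * (1 - 0.747258) / 0.06
= 1413 * 4.212364
= 5952.07


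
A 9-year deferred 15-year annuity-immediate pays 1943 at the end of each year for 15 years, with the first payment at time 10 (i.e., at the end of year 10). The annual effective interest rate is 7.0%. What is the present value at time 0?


PV at time 9 of the 15-year annuity-immediate:
a_n = 1943 * (1-(1+0.07)^(-15))/0.07 = 17696.6769
Discount back 9 years to time 0:
PV = 17696.6769 * (1+0.07)^(-9)
= 17696.6769 * 0.543934
= 9625.8197


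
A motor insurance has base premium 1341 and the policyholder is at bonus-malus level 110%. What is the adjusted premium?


adjusted = base * BM_level / 100
= 1341 * 110 / 100
= 1341 * 1.1
= 1475.1


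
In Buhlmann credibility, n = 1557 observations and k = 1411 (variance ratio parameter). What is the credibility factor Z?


Z = n / (n + k)
= 1557 / (1557 + 1411)
= 1557 / 2968
= 0.5246


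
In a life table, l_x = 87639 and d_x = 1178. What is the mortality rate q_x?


q_x = d_x / l_x
= 1178 / 87639
= 0.0134


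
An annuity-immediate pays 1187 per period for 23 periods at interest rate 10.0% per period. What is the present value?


PV = PMT * (1 - (1+i)^(-n)) / i
= 1187 * (1 - (1+0.1)^(-23)) / 0.1
= 1187 * (1 - 0.111678) / 0.1
= 1187 * 8.883218
= 10544.3803


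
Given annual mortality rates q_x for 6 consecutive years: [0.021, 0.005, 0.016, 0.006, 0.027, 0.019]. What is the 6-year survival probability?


p_k = 1 - q_k for each year
Survival = product of (1 - q_k)
= 0.979 * 0.995 * 0.984 * 0.994 * 0.973 * 0.981
= 0.9094


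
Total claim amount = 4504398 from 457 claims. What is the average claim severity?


severity = total / number
= 4504398 / 457
= 9856.4508


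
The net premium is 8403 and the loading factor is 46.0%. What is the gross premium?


Gross = net * (1 + loading)
= 8403 * (1 + 0.46)
= 8403 * 1.46
= 12268.38


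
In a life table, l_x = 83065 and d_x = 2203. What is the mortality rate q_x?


q_x = d_x / l_x
= 2203 / 83065
= 0.0265


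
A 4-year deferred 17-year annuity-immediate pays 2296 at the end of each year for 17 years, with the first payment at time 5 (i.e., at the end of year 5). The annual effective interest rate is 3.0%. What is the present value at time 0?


PV at time 4 of the 17-year annuity-immediate:
a_n = 2296 * (1-(1+0.03)^(-17))/0.03 = 30229.408
Discount back 4 years to time 0:
PV = 30229.408 * (1+0.03)^(-4)
= 30229.408 * 0.888487
= 26858.4375


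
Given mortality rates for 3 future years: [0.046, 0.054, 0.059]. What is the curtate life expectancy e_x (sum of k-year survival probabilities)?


e_x = sum_{k=1}^{n} k_p_x
k_p_x values:
  1_p_x = 0.954
  2_p_x = 0.902484
  3_p_x = 0.849237
e_x = 2.7057


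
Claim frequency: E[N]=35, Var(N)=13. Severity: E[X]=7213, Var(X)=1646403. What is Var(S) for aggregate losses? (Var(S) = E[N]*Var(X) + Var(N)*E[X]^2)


Var(S) = E[N]*Var(X) + Var(N)*E[X]^2
= 35*1646403 + 13*7213^2
= 57624105 + 676355797
= 7.3398e+08


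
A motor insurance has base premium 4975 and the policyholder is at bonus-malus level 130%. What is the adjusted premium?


adjusted = base * BM_level / 100
= 4975 * 130 / 100
= 4975 * 1.3
= 6467.5


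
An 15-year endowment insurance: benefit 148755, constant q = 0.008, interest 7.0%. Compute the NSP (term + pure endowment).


Term component = 10354.7869
Pure endowment = 15_p_x * v^15 * benefit = 0.886493 * 0.362446 * 148755 = 47795.828
NSP = 58150.6148


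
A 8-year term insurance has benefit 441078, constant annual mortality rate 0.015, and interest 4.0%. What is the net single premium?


NSP = benefit * sum_{k=0}^{n-1} k_p_x * q * v^(k+1)
With constant q=0.015, v=0.961538
Sum = 0.096143
NSP = 441078 * 0.096143
= 42406.6199


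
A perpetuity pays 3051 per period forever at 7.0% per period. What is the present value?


PV = PMT / i
= 3051 / 0.07
= 43585.7143


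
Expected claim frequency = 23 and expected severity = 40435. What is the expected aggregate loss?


E[S] = E[N] * E[X]
= 23 * 40435
= 930005


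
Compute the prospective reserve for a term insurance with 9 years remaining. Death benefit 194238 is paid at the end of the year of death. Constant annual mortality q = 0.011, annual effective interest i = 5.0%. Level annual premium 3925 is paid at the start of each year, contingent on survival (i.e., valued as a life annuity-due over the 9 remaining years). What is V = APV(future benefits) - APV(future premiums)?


v = 1/(1+i) = 0.952381
APV(future benefits) per unit = sum_{k=0}^{8} k_p_x * q * v^(k+1) = 0.075101
APV(future benefits) = 194238 * 0.075101 = 14587.5087
Life annuity-due factor ä_{x:9} = sum_{k=0}^{8} k_p_x * v^k = 7.168752
APV(future premiums) = 3925 * 7.168752 = 28137.3509
V = 14587.5087 - 28137.3509
= -13549.8422


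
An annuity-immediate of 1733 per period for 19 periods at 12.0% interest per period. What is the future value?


FV = PMT * ((1+i)^n - 1) / i
= 1733 * ((1.12)^19 - 1) / 0.12
= 1733 * (8.612762 - 1) / 0.12
= 109940.9667


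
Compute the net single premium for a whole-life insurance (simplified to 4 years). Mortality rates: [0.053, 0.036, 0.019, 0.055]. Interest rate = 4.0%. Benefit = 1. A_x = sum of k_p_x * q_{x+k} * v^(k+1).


v = 0.961538
Year 0: k_p_x=1.0, q=0.053, term=0.050962
Year 1: k_p_x=0.947, q=0.036, term=0.03152
Year 2: k_p_x=0.912908, q=0.019, term=0.01542
Year 3: k_p_x=0.895563, q=0.055, term=0.042104
A_x = 0.14


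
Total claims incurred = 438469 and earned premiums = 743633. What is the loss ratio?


Loss ratio = claims / premiums
= 438469 / 743633
= 0.5896


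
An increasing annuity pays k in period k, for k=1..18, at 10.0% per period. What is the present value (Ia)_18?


(Ia)_n = sum_{k=1}^{n} k * v^k, v = 1/(1+i)
v = 0.909091
Sum computed term by term:
(Ia)_18 = 57.841


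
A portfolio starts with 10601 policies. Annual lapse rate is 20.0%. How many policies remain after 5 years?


remaining = initial * (1 - lapse)^years
= 10601 * (1 - 0.2)^5
= 10601 * 0.32768
= 3473.7357


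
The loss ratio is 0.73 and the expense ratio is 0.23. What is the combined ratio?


Combined ratio = loss ratio + expense ratio
= 0.73 + 0.23
= 0.96


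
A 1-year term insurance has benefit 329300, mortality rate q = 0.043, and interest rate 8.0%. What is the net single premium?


NSP = benefit * q * v
v = 1/(1+i) = 0.925926
NSP = 329300 * 0.043 * 0.925926
= 13111.0185


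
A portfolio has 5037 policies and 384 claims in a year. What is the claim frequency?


frequency = claims / policies
= 384 / 5037
= 0.0762


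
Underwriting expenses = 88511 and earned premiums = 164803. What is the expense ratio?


Expense ratio = expenses / premiums
= 88511 / 164803
= 0.5371


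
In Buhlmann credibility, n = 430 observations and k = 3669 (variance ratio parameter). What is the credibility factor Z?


Z = n / (n + k)
= 430 / (430 + 3669)
= 430 / 4099
= 0.1049


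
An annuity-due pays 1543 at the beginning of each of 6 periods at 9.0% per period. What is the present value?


PV_due = PMT * (1-(1+i)^(-n))/i * (1+i)
PV_immediate = 6921.7724
PV_due = 6921.7724 * 1.09
= 7544.7319


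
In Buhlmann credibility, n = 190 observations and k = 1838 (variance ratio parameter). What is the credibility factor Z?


Z = n / (n + k)
= 190 / (190 + 1838)
= 190 / 2028
= 0.0937


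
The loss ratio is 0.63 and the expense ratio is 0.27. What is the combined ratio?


Combined ratio = loss ratio + expense ratio
= 0.63 + 0.27
= 0.9


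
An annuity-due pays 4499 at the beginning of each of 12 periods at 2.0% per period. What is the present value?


PV_due = PMT * (1-(1+i)^(-n))/i * (1+i)
PV_immediate = 47578.4602
PV_due = 47578.4602 * 1.02
= 48530.0294


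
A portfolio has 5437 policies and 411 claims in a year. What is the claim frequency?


frequency = claims / policies
= 411 / 5437
= 0.0756


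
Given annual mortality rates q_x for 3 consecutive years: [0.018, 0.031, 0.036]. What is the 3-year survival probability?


p_k = 1 - q_k for each year
Survival = product of (1 - q_k)
= 0.982 * 0.969 * 0.964
= 0.9173


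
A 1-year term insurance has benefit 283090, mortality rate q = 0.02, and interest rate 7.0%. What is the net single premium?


NSP = benefit * q * v
v = 1/(1+i) = 0.934579
NSP = 283090 * 0.02 * 0.934579
= 5291.4019


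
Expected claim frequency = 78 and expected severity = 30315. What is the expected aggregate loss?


E[S] = E[N] * E[X]
= 78 * 30315
= 2.3646e+06


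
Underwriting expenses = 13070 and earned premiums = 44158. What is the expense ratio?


Expense ratio = expenses / premiums
= 13070 / 44158
= 0.296


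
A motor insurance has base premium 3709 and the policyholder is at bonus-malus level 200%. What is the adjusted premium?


adjusted = base * BM_level / 100
= 3709 * 200 / 100
= 3709 * 2.0
= 7418.0


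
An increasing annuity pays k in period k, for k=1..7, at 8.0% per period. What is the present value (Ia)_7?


(Ia)_n = sum_{k=1}^{n} k * v^k, v = 1/(1+i)
v = 0.925926
Sum computed term by term:
(Ia)_7 = 19.2306


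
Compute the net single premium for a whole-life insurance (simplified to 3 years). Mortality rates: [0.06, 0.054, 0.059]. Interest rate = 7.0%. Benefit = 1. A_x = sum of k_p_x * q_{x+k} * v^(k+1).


v = 0.934579
Year 0: k_p_x=1.0, q=0.06, term=0.056075
Year 1: k_p_x=0.94, q=0.054, term=0.044336
Year 2: k_p_x=0.88924, q=0.059, term=0.042827
A_x = 0.1432


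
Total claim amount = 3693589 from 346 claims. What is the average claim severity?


severity = total / number
= 3693589 / 346
= 10675.1127


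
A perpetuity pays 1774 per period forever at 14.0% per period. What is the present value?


PV = PMT / i
= 1774 / 0.14
= 12671.4286


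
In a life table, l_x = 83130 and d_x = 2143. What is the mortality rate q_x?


q_x = d_x / l_x
= 2143 / 83130
= 0.0258


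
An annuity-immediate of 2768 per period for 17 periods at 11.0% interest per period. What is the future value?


FV = PMT * ((1+i)^n - 1) / i
= 2768 * ((1.11)^17 - 1) / 0.11
= 2768 * (5.895093 - 1) / 0.11
= 123178.3329


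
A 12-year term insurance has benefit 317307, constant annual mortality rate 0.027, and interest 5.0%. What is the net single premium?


NSP = benefit * sum_{k=0}^{n-1} k_p_x * q * v^(k+1)
With constant q=0.027, v=0.952381
Sum = 0.210059
NSP = 317307 * 0.210059
= 66653.1891


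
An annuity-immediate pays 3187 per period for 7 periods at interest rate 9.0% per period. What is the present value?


PV = PMT * (1 - (1+i)^(-n)) / i
= 3187 * (1 - (1+0.09)^(-7)) / 0.09
= 3187 * (1 - 0.547034) / 0.09
= 3187 * 5.032953
= 16040.0207


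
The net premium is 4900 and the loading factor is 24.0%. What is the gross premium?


Gross = net * (1 + loading)
= 4900 * (1 + 0.24)
= 4900 * 1.24
= 6076.0


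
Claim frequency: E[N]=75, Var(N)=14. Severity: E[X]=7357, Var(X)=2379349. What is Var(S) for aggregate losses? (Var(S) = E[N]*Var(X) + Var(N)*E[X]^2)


Var(S) = E[N]*Var(X) + Var(N)*E[X]^2
= 75*2379349 + 14*7357^2
= 178451175 + 757756286
= 9.3621e+08


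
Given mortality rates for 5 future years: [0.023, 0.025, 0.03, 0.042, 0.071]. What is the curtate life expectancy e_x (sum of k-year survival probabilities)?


e_x = sum_{k=1}^{n} k_p_x
k_p_x values:
  1_p_x = 0.977
  2_p_x = 0.952575
  3_p_x = 0.923998
  4_p_x = 0.88519
  5_p_x = 0.822341
e_x = 4.5611


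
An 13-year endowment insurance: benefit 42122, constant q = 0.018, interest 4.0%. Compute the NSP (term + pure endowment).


Term component = 6872.6627
Pure endowment = 13_p_x * v^13 * benefit = 0.789677 * 0.600574 * 42122 = 19976.7537
NSP = 26849.4163


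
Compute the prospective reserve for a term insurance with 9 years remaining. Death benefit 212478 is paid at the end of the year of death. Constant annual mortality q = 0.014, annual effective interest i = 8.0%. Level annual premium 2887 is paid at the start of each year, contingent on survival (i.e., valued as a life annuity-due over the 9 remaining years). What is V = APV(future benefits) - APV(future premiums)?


v = 1/(1+i) = 0.925926
APV(future benefits) per unit = sum_{k=0}^{8} k_p_x * q * v^(k+1) = 0.08331
APV(future benefits) = 212478 * 0.08331 = 17701.4922
Life annuity-due factor ä_{x:9} = sum_{k=0}^{8} k_p_x * v^k = 6.426753
APV(future premiums) = 2887 * 6.426753 = 18554.0367
V = 17701.4922 - 18554.0367
= -852.5445


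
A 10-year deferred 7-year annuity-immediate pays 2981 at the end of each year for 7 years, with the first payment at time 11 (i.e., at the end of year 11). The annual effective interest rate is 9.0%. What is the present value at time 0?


PV at time 10 of the 7-year annuity-immediate:
a_n = 2981 * (1-(1+0.09)^(-7))/0.09 = 15003.2324
Discount back 10 years to time 0:
PV = 15003.2324 * (1+0.09)^(-10)
= 15003.2324 * 0.422411
= 6337.5275


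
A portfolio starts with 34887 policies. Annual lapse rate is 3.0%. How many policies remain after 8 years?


remaining = initial * (1 - lapse)^years
= 34887 * (1 - 0.03)^8
= 34887 * 0.783743
= 27342.4546


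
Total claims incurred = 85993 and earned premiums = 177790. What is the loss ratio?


Loss ratio = claims / premiums
= 85993 / 177790
= 0.4837


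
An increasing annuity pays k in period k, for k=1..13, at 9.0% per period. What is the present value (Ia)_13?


(Ia)_n = sum_{k=1}^{n} k * v^k, v = 1/(1+i)
v = 0.917431
Sum computed term by term:
(Ia)_13 = 43.56


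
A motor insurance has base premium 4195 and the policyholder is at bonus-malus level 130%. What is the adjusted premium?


adjusted = base * BM_level / 100
= 4195 * 130 / 100
= 4195 * 1.3
= 5453.5


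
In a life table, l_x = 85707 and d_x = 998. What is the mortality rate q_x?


q_x = d_x / l_x
= 998 / 85707
= 0.0116


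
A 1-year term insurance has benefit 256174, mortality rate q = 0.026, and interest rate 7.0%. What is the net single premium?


NSP = benefit * q * v
v = 1/(1+i) = 0.934579
NSP = 256174 * 0.026 * 0.934579
= 6224.7888


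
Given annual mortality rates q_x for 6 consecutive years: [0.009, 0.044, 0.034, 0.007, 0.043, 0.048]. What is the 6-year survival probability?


p_k = 1 - q_k for each year
Survival = product of (1 - q_k)
= 0.991 * 0.956 * 0.966 * 0.993 * 0.957 * 0.952
= 0.828


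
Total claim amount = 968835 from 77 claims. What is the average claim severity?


severity = total / number
= 968835 / 77
= 12582.2727


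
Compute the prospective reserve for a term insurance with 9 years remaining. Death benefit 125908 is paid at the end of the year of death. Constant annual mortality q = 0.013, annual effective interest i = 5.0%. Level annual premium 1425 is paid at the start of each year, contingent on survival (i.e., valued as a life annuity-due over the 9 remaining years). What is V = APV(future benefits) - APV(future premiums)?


v = 1/(1+i) = 0.952381
APV(future benefits) per unit = sum_{k=0}^{8} k_p_x * q * v^(k+1) = 0.088112
APV(future benefits) = 125908 * 0.088112 = 11094.0288
Life annuity-due factor ä_{x:9} = sum_{k=0}^{8} k_p_x * v^k = 7.116753
APV(future premiums) = 1425 * 7.116753 = 10141.3734
V = 11094.0288 - 10141.3734
= 952.6554


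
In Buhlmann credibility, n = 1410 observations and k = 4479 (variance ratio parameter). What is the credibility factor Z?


Z = n / (n + k)
= 1410 / (1410 + 4479)
= 1410 / 5889
= 0.2394


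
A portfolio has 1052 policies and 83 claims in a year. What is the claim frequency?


frequency = claims / policies
= 83 / 1052
= 0.0789


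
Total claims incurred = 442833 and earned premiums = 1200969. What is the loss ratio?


Loss ratio = claims / premiums
= 442833 / 1200969
= 0.3687


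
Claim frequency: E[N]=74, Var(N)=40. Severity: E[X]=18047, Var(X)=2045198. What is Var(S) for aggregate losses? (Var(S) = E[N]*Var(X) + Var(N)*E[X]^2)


Var(S) = E[N]*Var(X) + Var(N)*E[X]^2
= 74*2045198 + 40*18047^2
= 151344652 + 13027768360
= 1.3179e+10
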